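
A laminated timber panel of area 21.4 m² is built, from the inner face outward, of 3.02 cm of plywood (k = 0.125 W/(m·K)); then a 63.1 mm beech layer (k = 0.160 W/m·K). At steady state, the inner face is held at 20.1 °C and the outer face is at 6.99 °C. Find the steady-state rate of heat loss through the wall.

Q = 441 W

Series thermal resistances, inner to outer:
  R_plywood = L/(kA) = 0.0302/(0.125·21.4) = 0.01129 K/W
  R_beech = L/(kA) = 0.0631/(0.160·21.4) = 0.01843 K/W
ΣR = 0.01129 + 0.01843 = 0.02972 K/W
Q = ΔT/ΣR = (20.1 °C − 6.99 °C)/0.02972 = 441 W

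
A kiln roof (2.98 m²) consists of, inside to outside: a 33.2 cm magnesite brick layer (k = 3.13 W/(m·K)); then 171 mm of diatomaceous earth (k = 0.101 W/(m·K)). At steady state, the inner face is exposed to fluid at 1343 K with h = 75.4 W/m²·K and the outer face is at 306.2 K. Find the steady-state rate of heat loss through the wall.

Series thermal resistances, inner to outer:
  R_conv,in = 1/(hA) = 1/(75.4·2.98) = 0.004451 K/W
  R_magnesite brick = L/(kA) = 0.332/(3.13·2.98) = 0.03559 K/W
  R_diatomaceous earth = L/(kA) = 0.171/(0.101·2.98) = 0.5681 K/W
ΣR = 0.004451 + 0.03559 + 0.5681 = 0.6081 K/W
Q = ΔT/ΣR = (1343 K − 306.2 K)/0.6081 = 1700 W

Q = 1700 W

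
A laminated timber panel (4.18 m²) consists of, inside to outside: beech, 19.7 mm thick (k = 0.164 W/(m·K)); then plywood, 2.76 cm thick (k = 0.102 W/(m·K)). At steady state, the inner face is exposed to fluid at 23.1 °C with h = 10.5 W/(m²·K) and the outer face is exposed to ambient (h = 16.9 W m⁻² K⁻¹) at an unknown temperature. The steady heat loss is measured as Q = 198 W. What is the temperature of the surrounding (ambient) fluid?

Sum the resistances:
  R_conv,in = 1/(hA) = 1/(10.5·4.18) = 0.02278 K/W
  R_beech = L/(kA) = 0.0197/(0.164·4.18) = 0.02874 K/W
  R_plywood = L/(kA) = 0.0276/(0.102·4.18) = 0.06473 K/W
  R_conv,out = 1/(hA) = 1/(16.9·4.18) = 0.01416 K/W
ΣR = 0.1304 K/W
ΔT = Q·ΣR = 198 × 0.1304 = 25.82 K
Heat flows outward, so T_out = T_in − ΔT = 23.1 − 25.82 = -2.72 °C

T_out = -2.72 °C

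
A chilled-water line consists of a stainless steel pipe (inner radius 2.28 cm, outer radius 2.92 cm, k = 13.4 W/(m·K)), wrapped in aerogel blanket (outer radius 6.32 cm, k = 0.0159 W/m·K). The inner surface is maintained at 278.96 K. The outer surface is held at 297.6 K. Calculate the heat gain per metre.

Q' = 2.41 W/m

Series thermal resistances, inner to outer:
  R'_stainless steel = ln(0.0292/0.0228)/(2πk) = 0.2474/(2π·13.4) = 0.002939 m·K/W
  R'_aerogel blanket = ln(0.0632/0.0292)/(2πk) = 0.7721/(2π·0.0159) = 7.729 m·K/W
ΣR = 0.002939 + 7.729 = 7.732 m·K/W
Q' = ΔT/ΣR = (278.96 K − 297.6 K)/7.732 = -2.41 W/m
(Negative Q' ⇒ heat flows inward; heat gain = 2.41 W/m.)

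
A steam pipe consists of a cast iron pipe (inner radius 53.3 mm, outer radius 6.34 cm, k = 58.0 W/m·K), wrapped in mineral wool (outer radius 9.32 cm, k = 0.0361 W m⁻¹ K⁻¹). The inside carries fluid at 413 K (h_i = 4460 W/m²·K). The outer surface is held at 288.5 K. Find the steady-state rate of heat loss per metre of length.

Q' = 73.2 W/m

Resistance network (inner→outer):
  R'_conv,in = 1/(2πr h) = 1/(2π·0.0533·4460) = 6.695×10^-4 m·K/W
  R'_cast iron = ln(0.0634/0.0533)/(2πk) = 0.1735/(2π·58.0) = 4.762×10^-4 m·K/W
  R'_mineral wool = ln(0.0932/0.0634)/(2πk) = 0.3853/(2π·0.0361) = 1.699 m·K/W
ΣR = 6.695×10^-4 + 4.762×10^-4 + 1.699 = 1.700 m·K/W
Q' = ΔT/ΣR = (413 K − 288.5 K)/1.700 = 73.2 W/m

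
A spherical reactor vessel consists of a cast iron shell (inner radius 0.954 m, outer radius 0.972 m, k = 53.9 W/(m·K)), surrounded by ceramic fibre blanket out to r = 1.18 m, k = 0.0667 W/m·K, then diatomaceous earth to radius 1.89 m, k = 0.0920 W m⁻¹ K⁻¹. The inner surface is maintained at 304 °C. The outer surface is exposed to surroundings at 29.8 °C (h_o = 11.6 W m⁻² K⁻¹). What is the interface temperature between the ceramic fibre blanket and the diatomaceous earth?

T = 184 °C

Resistance network (inner→outer):
  R_cast iron = (1/0.954 − 1/0.972)/(4πk) = 0.01941/(4π·53.9) = 2.866×10^-5 K/W
  R_ceramic fibre blanket = (1/0.972 − 1/1.18)/(4πk) = 0.1813/(4π·0.0667) = 0.2164 K/W
  R_diatomaceous earth = (1/1.18 − 1/1.89)/(4πk) = 0.3184/(4π·0.0920) = 0.2754 K/W
  R_conv,out = 1/(4πr²h) = 1/(4π·1.89²·11.6) = 0.001920 K/W
ΣR = 2.866×10^-5 + 0.2164 + 0.2754 + 0.001920 = 0.4937 K/W
Q = ΔT/ΣR = (304 °C − 29.8 °C)/0.4937 = 555.4 W
From the inner boundary to the ceramic fibre blanket/diatomaceous earth interface, ΣR_partial = 0.2164 K/W.
T_interface = T_in − Q·ΣR_partial = 304 °C − (555.4)(0.2164) = 184 °C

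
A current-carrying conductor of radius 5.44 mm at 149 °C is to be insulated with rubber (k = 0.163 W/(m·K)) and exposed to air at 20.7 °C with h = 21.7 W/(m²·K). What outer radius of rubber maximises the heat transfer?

For a cylinder, r_cr = k_ins/h = 0.163/21.7 = 0.00751 m = 0.751 cm

r_cr = 0.751 cm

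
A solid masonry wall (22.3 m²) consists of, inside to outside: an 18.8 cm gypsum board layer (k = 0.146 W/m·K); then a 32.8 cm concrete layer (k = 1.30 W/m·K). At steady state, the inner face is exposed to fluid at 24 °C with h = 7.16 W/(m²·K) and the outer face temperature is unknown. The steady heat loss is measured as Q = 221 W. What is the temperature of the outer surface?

Sum the resistances:
  R_conv,in = 1/(hA) = 1/(7.16·22.3) = 0.006263 K/W
  R_gypsum board = L/(kA) = 0.188/(0.146·22.3) = 0.05774 K/W
  R_concrete = L/(kA) = 0.328/(1.30·22.3) = 0.01131 K/W
ΣR = 0.07532 K/W
ΔT = Q·ΣR = 221 × 0.07532 = 16.65 K
Heat flows outward, so T_out = T_in − ΔT = 24 − 16.65 = 7.35 °C

T_out = 7.35 °C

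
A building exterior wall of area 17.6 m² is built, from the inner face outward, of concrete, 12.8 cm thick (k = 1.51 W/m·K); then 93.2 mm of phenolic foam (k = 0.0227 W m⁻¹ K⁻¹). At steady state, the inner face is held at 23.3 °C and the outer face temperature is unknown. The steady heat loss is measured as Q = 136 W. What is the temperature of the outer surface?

T_out = -9.08 °C

Series resistances:
  R_concrete = L/(kA) = 0.128/(1.51·17.6) = 0.004816 K/W
  R_phenolic foam = L/(kA) = 0.0932/(0.0227·17.6) = 0.2333 K/W
ΣR = 0.2381 K/W
ΔT = Q·ΣR = 136 × 0.2381 = 32.38 K
Heat flows outward, so T_out = T_in − ΔT = 23.3 − 32.38 = -9.08 °C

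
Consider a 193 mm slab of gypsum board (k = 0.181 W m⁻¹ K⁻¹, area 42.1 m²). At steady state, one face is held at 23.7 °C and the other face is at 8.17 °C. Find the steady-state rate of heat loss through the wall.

Q = kA·ΔT/L = 0.181 × 42.1 × |23.7 °C − 8.17 °C| / 0.193 = 613 W

Q = 613 W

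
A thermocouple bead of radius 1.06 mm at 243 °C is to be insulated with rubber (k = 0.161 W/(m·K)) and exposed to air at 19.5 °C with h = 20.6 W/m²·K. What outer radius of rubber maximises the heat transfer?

For a sphere, r_cr = 2k_ins/h = 2·0.161/20.6 = 0.0156 m = 1.56 cm

r_cr = 1.56 cm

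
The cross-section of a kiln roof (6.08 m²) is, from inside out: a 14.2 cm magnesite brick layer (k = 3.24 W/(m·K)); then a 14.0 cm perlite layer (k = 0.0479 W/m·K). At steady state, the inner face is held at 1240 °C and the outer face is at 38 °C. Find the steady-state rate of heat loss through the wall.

Resistance network (inner→outer):
  R_magnesite brick = L/(kA) = 0.142/(3.24·6.08) = 0.007208 K/W
  R_perlite = L/(kA) = 0.140/(0.0479·6.08) = 0.4807 K/W
ΣR = 0.007208 + 0.4807 = 0.4879 K/W
Q = ΔT/ΣR = (1240 °C − 38 °C)/0.4879 = 2460 W

Q = 2.46 kW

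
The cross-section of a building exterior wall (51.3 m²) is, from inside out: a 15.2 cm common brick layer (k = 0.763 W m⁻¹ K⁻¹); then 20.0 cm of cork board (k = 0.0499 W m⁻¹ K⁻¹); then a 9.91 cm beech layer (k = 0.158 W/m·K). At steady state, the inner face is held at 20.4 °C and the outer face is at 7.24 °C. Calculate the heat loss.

Q = 140 W

Treat each layer as a resistance in series:
  R_common brick = L/(kA) = 0.152/(0.763·51.3) = 0.003883 K/W
  R_cork board = L/(kA) = 0.200/(0.0499·51.3) = 0.07813 K/W
  R_beech = L/(kA) = 0.0991/(0.158·51.3) = 0.01223 K/W
ΣR = 0.003883 + 0.07813 + 0.01223 = 0.09424 K/W
Q = ΔT/ΣR = (20.4 °C − 7.24 °C)/0.09424 = 140 W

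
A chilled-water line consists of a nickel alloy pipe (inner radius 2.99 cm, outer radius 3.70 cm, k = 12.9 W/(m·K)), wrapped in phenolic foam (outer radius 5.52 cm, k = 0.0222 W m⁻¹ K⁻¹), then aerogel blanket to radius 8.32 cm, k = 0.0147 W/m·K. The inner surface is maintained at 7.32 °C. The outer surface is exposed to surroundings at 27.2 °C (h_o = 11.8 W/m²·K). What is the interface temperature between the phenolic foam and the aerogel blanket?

T = 15.0 °C

Resistance network (inner→outer):
  R'_nickel alloy = ln(0.0370/0.0299)/(2πk) = 0.2131/(2π·12.9) = 0.002629 m·K/W
  R'_phenolic foam = ln(0.0552/0.0370)/(2πk) = 0.4000/(2π·0.0222) = 2.868 m·K/W
  R'_aerogel blanket = ln(0.0832/0.0552)/(2πk) = 0.4103/(2π·0.0147) = 4.442 m·K/W
  R'_conv,out = 1/(2πr h) = 1/(2π·0.0832·11.8) = 0.1621 m·K/W
ΣR = 0.002629 + 2.868 + 4.442 + 0.1621 = 7.475 m·K/W
Q' = ΔT/ΣR = (7.32 °C − 27.2 °C)/7.475 = -2.660 W/m
From the inner boundary to the phenolic foam/aerogel blanket interface, ΣR_partial = 2.871 m·K/W.
T_interface = T_in − Q'·ΣR_partial = 7.32 °C − (-2.660)(2.871) = 15.0 °C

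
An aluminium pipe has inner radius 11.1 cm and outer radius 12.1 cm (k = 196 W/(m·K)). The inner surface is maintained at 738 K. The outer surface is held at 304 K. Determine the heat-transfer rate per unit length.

Q' = 2πk·ΔT/ln(r₂/r₁) = 2π × 196 × 434 / ln(0.121/0.111) = 6.20×10^6 W/m

Q' = 6200 kW/m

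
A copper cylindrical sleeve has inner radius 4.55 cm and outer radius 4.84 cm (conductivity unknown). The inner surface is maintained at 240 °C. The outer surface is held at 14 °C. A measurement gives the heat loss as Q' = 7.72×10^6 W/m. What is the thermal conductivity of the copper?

ΣR = ΔT/Q' = |240 − 14|/7.72×10^6 = 2.927×10^-5 m·K/W
ln(r₂/r₁)/(2πk) = 2.927×10^-5 ⇒ k = 0.06179/(2π·2.927×10^-5) = 336 W/m·K

k = 336 W/m·K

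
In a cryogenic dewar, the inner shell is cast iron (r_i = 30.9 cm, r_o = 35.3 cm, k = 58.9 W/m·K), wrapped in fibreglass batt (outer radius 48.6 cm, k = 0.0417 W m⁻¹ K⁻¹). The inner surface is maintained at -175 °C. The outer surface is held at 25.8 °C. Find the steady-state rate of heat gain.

Q = 136 W

Treat each layer as a resistance in series:
  R_cast iron = (1/0.309 − 1/0.353)/(4πk) = 0.4034/(4π·58.9) = 5.450×10^-4 K/W
  R_fibreglass batt = (1/0.353 − 1/0.486)/(4πk) = 0.7752/(4π·0.0417) = 1.479 K/W
ΣR = 5.450×10^-4 + 1.479 = 1.480 K/W
Q = ΔT/ΣR = (-175 °C − 25.8 °C)/1.480 = -136 W
(Negative Q ⇒ heat flows inward; heat gain = 136 W.)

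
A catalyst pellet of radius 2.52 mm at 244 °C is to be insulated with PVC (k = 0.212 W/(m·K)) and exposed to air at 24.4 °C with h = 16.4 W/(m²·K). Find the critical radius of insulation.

r_cr = 2.59 cm

For a sphere, r_cr = 2k_ins/h = 2·0.212/16.4 = 0.0259 m = 2.59 cm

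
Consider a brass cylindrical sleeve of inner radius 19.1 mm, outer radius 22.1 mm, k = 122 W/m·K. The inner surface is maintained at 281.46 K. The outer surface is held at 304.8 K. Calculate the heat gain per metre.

Q' = 2πk·ΔT/ln(r₂/r₁) = 2π × 122 × 23.34 / ln(0.0221/0.0191) = 1.23×10^5 W/m

Q' = 123 kW/m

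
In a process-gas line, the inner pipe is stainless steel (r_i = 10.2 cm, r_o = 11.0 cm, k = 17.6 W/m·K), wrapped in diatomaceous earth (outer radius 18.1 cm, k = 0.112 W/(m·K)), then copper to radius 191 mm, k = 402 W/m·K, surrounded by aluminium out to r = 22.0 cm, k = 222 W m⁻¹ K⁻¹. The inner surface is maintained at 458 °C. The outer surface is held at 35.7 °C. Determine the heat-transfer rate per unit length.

Series thermal resistances, inner to outer:
  R'_stainless steel = ln(0.110/0.102)/(2πk) = 0.07551/(2π·17.6) = 6.828×10^-4 m·K/W
  R'_diatomaceous earth = ln(0.181/0.110)/(2πk) = 0.4980/(2π·0.112) = 0.7077 m·K/W
  R'_copper = ln(0.191/0.181)/(2πk) = 0.05378/(2π·402) = 2.129×10^-5 m·K/W
  R'_aluminium = ln(0.220/0.191)/(2πk) = 0.1414/(2π·222) = 1.013×10^-4 m·K/W
ΣR = 6.828×10^-4 + 0.7077 + 2.129×10^-5 + 1.013×10^-4 = 0.7085 m·K/W
Q' = ΔT/ΣR = (458 °C − 35.7 °C)/0.7085 = 596 W/m

Q' = 596 W/m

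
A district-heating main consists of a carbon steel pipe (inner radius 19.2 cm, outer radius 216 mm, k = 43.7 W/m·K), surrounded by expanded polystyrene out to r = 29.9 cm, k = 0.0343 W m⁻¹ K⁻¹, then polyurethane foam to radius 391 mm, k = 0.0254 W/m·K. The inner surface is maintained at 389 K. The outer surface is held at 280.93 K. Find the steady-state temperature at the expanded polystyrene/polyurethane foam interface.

Treat each layer as a resistance in series:
  R'_carbon steel = ln(0.216/0.192)/(2πk) = 0.1178/(2π·43.7) = 4.290×10^-4 m·K/W
  R'_expanded polystyrene = ln(0.299/0.216)/(2πk) = 0.3252/(2π·0.0343) = 1.509 m·K/W
  R'_polyurethane foam = ln(0.391/0.299)/(2πk) = 0.2683/(2π·0.0254) = 1.681 m·K/W
ΣR = 4.290×10^-4 + 1.509 + 1.681 = 3.190 m·K/W
Q' = ΔT/ΣR = (389 K − 280.93 K)/3.190 = 33.88 W/m
From the inner boundary to the expanded polystyrene/polyurethane foam interface, ΣR_partial = 1.509 m·K/W.
T_interface = T_in − Q'·ΣR_partial = 389 K − (33.88)(1.509) = 337.9 K

T = 337.9 K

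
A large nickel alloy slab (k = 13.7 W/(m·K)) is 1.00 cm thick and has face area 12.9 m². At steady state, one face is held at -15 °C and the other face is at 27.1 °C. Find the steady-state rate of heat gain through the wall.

Q = kA·ΔT/L = 13.7 × 12.9 × |-15 °C − 27.1 °C| / 0.0100 = 7.44×10^5 W

Q = 744 kW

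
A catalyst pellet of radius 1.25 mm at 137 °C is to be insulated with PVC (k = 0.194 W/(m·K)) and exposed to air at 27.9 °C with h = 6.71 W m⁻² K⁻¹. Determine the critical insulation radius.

r_cr = 5.78 cm

For a sphere, r_cr = 2k_ins/h = 2·0.194/6.71 = 0.0578 m = 5.78 cm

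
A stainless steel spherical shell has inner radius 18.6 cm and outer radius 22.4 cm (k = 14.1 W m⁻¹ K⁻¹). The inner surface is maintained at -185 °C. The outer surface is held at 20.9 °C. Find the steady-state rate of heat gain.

Q = 4πk·ΔT/(1/r₁ − 1/r₂) = 4π × 14.1 × 205.9 / (1/0.186 − 1/0.224) = 40000 W

Q = 40.0 kW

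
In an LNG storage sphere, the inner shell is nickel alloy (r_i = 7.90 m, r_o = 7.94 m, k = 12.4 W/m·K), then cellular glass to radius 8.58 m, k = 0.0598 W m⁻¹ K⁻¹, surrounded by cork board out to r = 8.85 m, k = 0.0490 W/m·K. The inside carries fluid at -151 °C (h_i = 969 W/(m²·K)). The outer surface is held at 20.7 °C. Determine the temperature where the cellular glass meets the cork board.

T = -33.5 °C

Resistance network (inner→outer):
  R_conv,in = 1/(4πr²h) = 1/(4π·7.90²·969) = 1.316×10^-6 K/W
  R_nickel alloy = (1/7.90 − 1/7.94)/(4πk) = 6.377×10^-4/(4π·12.4) = 4.092×10^-6 K/W
  R_cellular glass = (1/7.94 − 1/8.58)/(4πk) = 0.009394/(4π·0.0598) = 0.01250 K/W
  R_cork board = (1/8.58 − 1/8.85)/(4πk) = 0.003556/(4π·0.0490) = 0.005775 K/W
ΣR = 1.316×10^-6 + 4.092×10^-6 + 0.01250 + 0.005775 = 0.01828 K/W
Q = ΔT/ΣR = (-151 °C − 20.7 °C)/0.01828 = -9393 W
From the inner boundary to the cellular glass/cork board interface, ΣR_partial = 0.01251 K/W.
T_interface = T_in − Q·ΣR_partial = -151 °C − (-9393)(0.01251) = -33.5 °C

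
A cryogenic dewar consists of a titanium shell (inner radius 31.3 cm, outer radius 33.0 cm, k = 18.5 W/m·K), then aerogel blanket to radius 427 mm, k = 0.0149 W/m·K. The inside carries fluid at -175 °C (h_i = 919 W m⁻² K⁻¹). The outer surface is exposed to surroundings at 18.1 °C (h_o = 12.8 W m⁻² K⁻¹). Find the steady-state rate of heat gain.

Q = 52.0 W

Resistance network (inner→outer):
  R_conv,in = 1/(4πr²h) = 1/(4π·0.313²·919) = 8.839×10^-4 K/W
  R_titanium = (1/0.313 − 1/0.330)/(4πk) = 0.1646/(4π·18.5) = 7.080×10^-4 K/W
  R_aerogel blanket = (1/0.330 − 1/0.427)/(4πk) = 0.6884/(4π·0.0149) = 3.676 K/W
  R_conv,out = 1/(4πr²h) = 1/(4π·0.427²·12.8) = 0.03410 K/W
ΣR = 8.839×10^-4 + 7.080×10^-4 + 3.676 + 0.03410 = 3.712 K/W
Q = ΔT/ΣR = (-175 °C − 18.1 °C)/3.712 = -52.0 W
(Negative Q ⇒ heat flows inward; heat gain = 52.0 W.)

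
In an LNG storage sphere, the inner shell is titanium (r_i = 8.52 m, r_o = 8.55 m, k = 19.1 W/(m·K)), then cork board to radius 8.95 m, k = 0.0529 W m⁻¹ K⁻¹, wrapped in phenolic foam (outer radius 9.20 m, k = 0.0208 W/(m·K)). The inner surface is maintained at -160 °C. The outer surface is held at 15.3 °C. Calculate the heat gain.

Q = 9.00 kW

Resistance network (inner→outer):
  R_titanium = (1/8.52 − 1/8.55)/(4πk) = 4.118×10^-4/(4π·19.1) = 1.716×10^-6 K/W
  R_cork board = (1/8.55 − 1/8.95)/(4πk) = 0.005227/(4π·0.0529) = 0.007863 K/W
  R_phenolic foam = (1/8.95 − 1/9.20)/(4πk) = 0.003036/(4π·0.0208) = 0.01162 K/W
ΣR = 1.716×10^-6 + 0.007863 + 0.01162 = 0.01948 K/W
Q = ΔT/ΣR = (-160 °C − 15.3 °C)/0.01948 = -9000 W
(Negative Q ⇒ heat flows inward; heat gain = 9000 W.)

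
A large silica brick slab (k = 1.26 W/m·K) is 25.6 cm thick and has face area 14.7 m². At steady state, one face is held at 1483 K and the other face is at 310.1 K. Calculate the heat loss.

Q = kA·ΔT/L = 1.26 × 14.7 × |1483 K − 310.1 K| / 0.256 = 84900 W

Q = 84900 W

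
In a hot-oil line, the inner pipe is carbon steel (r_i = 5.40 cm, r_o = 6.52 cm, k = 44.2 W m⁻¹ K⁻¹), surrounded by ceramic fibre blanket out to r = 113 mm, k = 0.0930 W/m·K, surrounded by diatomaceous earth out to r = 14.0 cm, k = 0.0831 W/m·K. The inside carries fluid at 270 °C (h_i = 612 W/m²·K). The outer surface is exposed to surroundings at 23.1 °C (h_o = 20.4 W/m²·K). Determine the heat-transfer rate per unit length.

Q' = 175 W/m

Series thermal resistances, inner to outer:
  R'_conv,in = 1/(2πr h) = 1/(2π·0.0540·612) = 0.004816 m·K/W
  R'_carbon steel = ln(0.0652/0.0540)/(2πk) = 0.1885/(2π·44.2) = 6.787×10^-4 m·K/W
  R'_ceramic fibre blanket = ln(0.113/0.0652)/(2πk) = 0.5499/(2π·0.0930) = 0.9411 m·K/W
  R'_diatomaceous earth = ln(0.140/0.113)/(2πk) = 0.2143/(2π·0.0831) = 0.4103 m·K/W
  R'_conv,out = 1/(2πr h) = 1/(2π·0.140·20.4) = 0.05573 m·K/W
ΣR = 0.004816 + 6.787×10^-4 + 0.9411 + 0.4103 + 0.05573 = 1.413 m·K/W
Q' = ΔT/ΣR = (270 °C − 23.1 °C)/1.413 = 175 W/m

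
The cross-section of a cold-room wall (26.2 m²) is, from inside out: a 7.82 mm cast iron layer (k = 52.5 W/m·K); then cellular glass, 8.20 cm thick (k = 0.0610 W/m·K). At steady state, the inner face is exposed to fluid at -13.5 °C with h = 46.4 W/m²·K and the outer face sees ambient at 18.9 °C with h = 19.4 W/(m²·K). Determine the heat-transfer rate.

Resistance network (inner→outer):
  R_conv,in = 1/(hA) = 1/(46.4·26.2) = 8.226×10^-4 K/W
  R_cast iron = L/(kA) = 0.00782/(52.5·26.2) = 5.685×10^-6 K/W
  R_cellular glass = L/(kA) = 0.0820/(0.0610·26.2) = 0.05131 K/W
  R_conv,out = 1/(hA) = 1/(19.4·26.2) = 0.001967 K/W
ΣR = 8.226×10^-4 + 5.685×10^-6 + 0.05131 + 0.001967 = 0.05411 K/W
Q = ΔT/ΣR = (-13.5 °C − 18.9 °C)/0.05411 = -599 W
(Negative Q ⇒ heat flows inward; heat gain = 599 W.)

Q = 599 W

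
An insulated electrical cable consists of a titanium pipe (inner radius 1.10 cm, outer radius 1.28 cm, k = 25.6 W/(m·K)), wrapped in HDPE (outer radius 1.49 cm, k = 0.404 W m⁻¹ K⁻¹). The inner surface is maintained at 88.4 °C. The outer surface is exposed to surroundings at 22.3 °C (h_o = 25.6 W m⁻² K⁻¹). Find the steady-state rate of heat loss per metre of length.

Q' = 138 W/m

Resistance network (inner→outer):
  R'_titanium = ln(0.0128/0.0110)/(2πk) = 0.1515/(2π·25.6) = 9.422×10^-4 m·K/W
  R'_HDPE = ln(0.0149/0.0128)/(2πk) = 0.1519/(2π·0.404) = 0.05985 m·K/W
  R'_conv,out = 1/(2πr h) = 1/(2π·0.0149·25.6) = 0.4172 m·K/W
ΣR = 9.422×10^-4 + 0.05985 + 0.4172 = 0.4780 m·K/W
Q' = ΔT/ΣR = (88.4 °C − 22.3 °C)/0.4780 = 138 W/m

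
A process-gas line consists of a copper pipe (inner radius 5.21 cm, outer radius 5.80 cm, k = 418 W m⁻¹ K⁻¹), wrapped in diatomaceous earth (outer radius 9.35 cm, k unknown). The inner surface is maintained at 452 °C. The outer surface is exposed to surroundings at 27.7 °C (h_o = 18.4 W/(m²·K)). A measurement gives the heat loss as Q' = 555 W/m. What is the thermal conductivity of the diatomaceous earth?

k = 0.113 W/m·K

ΣR = ΔT/Q' = |452 − 27.7|/555 = 0.7645 m·K/W
Known resistances:
  R'_copper = ln(0.0580/0.0521)/(2πk) = 0.1073/(2π·418) = 4.085×10^-5 m·K/W
  R'_conv,out = 1/(2πr h) = 1/(2π·0.0935·18.4) = 0.09251 m·K/W
R_diatomaceous earth = ΣR − ΣR_known = 0.7645 − 0.09255 = 0.6719 m·K/W
ln(r₂/r₁)/(2πk) = 0.6719 ⇒ k = 0.4775/(2π·0.6719) = 0.113 W/m·K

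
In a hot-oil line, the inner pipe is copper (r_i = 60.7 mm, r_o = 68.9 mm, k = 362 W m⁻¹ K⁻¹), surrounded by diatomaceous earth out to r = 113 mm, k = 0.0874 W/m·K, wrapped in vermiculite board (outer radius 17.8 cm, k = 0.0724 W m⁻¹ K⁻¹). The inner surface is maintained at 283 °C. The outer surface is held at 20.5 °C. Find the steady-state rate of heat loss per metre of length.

Q' = 138 W/m

Series thermal resistances, inner to outer:
  R'_copper = ln(0.0689/0.0607)/(2πk) = 0.1267/(2π·362) = 5.571×10^-5 m·K/W
  R'_diatomaceous earth = ln(0.113/0.0689)/(2πk) = 0.4947/(2π·0.0874) = 0.9009 m·K/W
  R'_vermiculite board = ln(0.178/0.113)/(2πk) = 0.4544/(2π·0.0724) = 0.9989 m·K/W
ΣR = 5.571×10^-5 + 0.9009 + 0.9989 = 1.900 m·K/W
Q' = ΔT/ΣR = (283 °C − 20.5 °C)/1.900 = 138 W/m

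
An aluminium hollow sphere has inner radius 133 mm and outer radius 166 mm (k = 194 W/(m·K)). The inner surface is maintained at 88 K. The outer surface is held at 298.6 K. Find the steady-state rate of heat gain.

Q = 4πk·ΔT/(1/r₁ − 1/r₂) = 4π × 194 × 210.6 / (1/0.133 − 1/0.166) = 3.43×10^5 W

Q = 3.43×10^5 W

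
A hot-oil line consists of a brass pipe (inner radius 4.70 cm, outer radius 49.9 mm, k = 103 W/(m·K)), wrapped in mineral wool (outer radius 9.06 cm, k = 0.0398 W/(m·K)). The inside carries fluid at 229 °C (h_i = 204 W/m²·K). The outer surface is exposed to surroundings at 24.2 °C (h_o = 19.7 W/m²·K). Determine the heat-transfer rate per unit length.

Series thermal resistances, inner to outer:
  R'_conv,in = 1/(2πr h) = 1/(2π·0.0470·204) = 0.01660 m·K/W
  R'_brass = ln(0.0499/0.0470)/(2πk) = 0.05987/(2π·103) = 9.252×10^-5 m·K/W
  R'_mineral wool = ln(0.0906/0.0499)/(2πk) = 0.5964/(2π·0.0398) = 2.385 m·K/W
  R'_conv,out = 1/(2πr h) = 1/(2π·0.0906·19.7) = 0.08917 m·K/W
ΣR = 0.01660 + 9.252×10^-5 + 2.385 + 0.08917 = 2.491 m·K/W
Q' = ΔT/ΣR = (229 °C − 24.2 °C)/2.491 = 82.2 W/m

Q' = 82.2 W/m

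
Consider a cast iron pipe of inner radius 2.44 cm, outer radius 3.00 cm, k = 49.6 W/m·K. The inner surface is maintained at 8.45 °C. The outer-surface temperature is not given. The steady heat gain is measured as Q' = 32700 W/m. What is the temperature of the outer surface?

Sum the resistances:
  R'_cast iron = ln(0.0300/0.0244)/(2πk) = 0.2066/(2π·49.6) = 6.630×10^-4 m·K/W
ΣR = 6.630×10^-4 m·K/W
ΔT = Q'·ΣR = 32700 × 6.630×10^-4 = 21.68 K
Heat flows inward, so T_out = T_in + ΔT = 8.45 + 21.68 = 30.1 °C

T_out = 30.1 °C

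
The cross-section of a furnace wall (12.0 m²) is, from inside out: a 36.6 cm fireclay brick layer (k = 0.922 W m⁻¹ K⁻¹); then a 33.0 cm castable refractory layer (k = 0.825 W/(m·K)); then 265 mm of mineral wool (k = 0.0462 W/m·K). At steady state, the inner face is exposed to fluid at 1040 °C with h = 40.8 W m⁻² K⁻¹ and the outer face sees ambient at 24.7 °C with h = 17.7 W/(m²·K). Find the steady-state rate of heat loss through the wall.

Series thermal resistances, inner to outer:
  R_conv,in = 1/(hA) = 1/(40.8·12.0) = 0.002042 K/W
  R_fireclay brick = L/(kA) = 0.366/(0.922·12.0) = 0.03308 K/W
  R_castable refractory = L/(kA) = 0.330/(0.825·12.0) = 0.03333 K/W
  R_mineral wool = L/(kA) = 0.265/(0.0462·12.0) = 0.4780 K/W
  R_conv,out = 1/(hA) = 1/(17.7·12.0) = 0.004708 K/W
ΣR = 0.002042 + 0.03308 + 0.03333 + 0.4780 + 0.004708 = 0.5512 K/W
Q = ΔT/ΣR = (1040 °C − 24.7 °C)/0.5512 = 1840 W

Q = 1840 W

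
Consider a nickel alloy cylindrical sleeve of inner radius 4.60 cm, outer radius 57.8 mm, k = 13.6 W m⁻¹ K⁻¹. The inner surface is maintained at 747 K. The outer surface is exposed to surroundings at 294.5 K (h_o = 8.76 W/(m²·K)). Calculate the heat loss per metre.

Q' = 1430 W/m

Treat each layer as a resistance in series:
  R'_nickel alloy = ln(0.0578/0.0460)/(2πk) = 0.2283/(2π·13.6) = 0.002672 m·K/W
  R'_conv,out = 1/(2πr h) = 1/(2π·0.0578·8.76) = 0.3143 m·K/W
ΣR = 0.002672 + 0.3143 = 0.3170 m·K/W
Q' = ΔT/ΣR = (747 K − 294.5 K)/0.3170 = 1430 W/m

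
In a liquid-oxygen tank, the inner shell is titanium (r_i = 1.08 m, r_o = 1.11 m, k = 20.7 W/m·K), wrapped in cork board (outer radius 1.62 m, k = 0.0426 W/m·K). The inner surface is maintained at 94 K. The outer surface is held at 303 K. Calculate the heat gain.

Q = 394 W

Series thermal resistances, inner to outer:
  R_titanium = (1/1.08 − 1/1.11)/(4πk) = 0.02503/(4π·20.7) = 9.620×10^-5 K/W
  R_cork board = (1/1.11 − 1/1.62)/(4πk) = 0.2836/(4π·0.0426) = 0.5298 K/W
ΣR = 9.620×10^-5 + 0.5298 = 0.5299 K/W
Q = ΔT/ΣR = (94 K − 303 K)/0.5299 = -394 W
(Negative Q ⇒ heat flows inward; heat gain = 394 W.)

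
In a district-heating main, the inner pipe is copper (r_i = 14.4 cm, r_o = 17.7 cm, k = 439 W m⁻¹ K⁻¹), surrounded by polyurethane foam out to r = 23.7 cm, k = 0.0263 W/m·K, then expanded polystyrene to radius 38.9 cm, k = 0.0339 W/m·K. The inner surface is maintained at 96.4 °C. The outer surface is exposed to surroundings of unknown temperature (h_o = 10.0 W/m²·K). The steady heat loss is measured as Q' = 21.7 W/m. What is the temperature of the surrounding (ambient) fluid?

Series resistances:
  R'_copper = ln(0.177/0.144)/(2πk) = 0.2063/(2π·439) = 7.481×10^-5 m·K/W
  R'_polyurethane foam = ln(0.237/0.177)/(2πk) = 0.2919/(2π·0.0263) = 1.767 m·K/W
  R'_expanded polystyrene = ln(0.389/0.237)/(2πk) = 0.4955/(2π·0.0339) = 2.326 m·K/W
  R'_conv,out = 1/(2πr h) = 1/(2π·0.389·10.0) = 0.04091 m·K/W
ΣR = 4.134 m·K/W
ΔT = Q'·ΣR = 21.7 × 4.134 = 89.71 K
Heat flows outward, so T_out = T_in − ΔT = 96.4 − 89.71 = 6.69 °C

T_out = 6.69 °C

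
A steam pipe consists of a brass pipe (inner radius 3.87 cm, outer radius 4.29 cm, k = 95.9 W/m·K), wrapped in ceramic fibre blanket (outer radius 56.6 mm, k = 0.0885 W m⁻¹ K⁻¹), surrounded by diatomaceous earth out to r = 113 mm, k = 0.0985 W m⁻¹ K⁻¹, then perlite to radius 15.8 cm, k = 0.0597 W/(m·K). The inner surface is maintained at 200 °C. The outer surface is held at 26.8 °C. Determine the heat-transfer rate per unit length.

Q' = 69.0 W/m

Series thermal resistances, inner to outer:
  R'_brass = ln(0.0429/0.0387)/(2πk) = 0.1030/(2π·95.9) = 1.710×10^-4 m·K/W
  R'_ceramic fibre blanket = ln(0.0566/0.0429)/(2πk) = 0.2771/(2π·0.0885) = 0.4984 m·K/W
  R'_diatomaceous earth = ln(0.113/0.0566)/(2πk) = 0.6914/(2π·0.0985) = 1.117 m·K/W
  R'_perlite = ln(0.158/0.113)/(2πk) = 0.3352/(2π·0.0597) = 0.8936 m·K/W
ΣR = 1.710×10^-4 + 0.4984 + 1.117 + 0.8936 = 2.509 m·K/W
Q' = ΔT/ΣR = (200 °C − 26.8 °C)/2.509 = 69.0 W/m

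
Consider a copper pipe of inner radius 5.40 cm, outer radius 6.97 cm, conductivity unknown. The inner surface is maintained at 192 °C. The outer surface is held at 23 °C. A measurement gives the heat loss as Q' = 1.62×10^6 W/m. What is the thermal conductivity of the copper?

ΣR = ΔT/Q' = |192 − 23|/1.62×10^6 = 1.043×10^-4 m·K/W
ln(r₂/r₁)/(2πk) = 1.043×10^-4 ⇒ k = 0.2552/(2π·1.043×10^-4) = 389 W/m·K

k = 389 W/m·K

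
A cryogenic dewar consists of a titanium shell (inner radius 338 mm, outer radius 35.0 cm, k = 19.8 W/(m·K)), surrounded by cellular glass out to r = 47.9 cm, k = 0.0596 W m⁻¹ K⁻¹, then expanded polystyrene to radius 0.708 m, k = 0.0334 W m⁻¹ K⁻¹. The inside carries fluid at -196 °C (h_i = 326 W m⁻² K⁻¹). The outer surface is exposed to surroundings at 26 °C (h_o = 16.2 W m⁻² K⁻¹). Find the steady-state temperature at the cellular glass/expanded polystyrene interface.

T = -110 °C

Resistance network (inner→outer):
  R_conv,in = 1/(4πr²h) = 1/(4π·0.338²·326) = 0.002137 K/W
  R_titanium = (1/0.338 − 1/0.350)/(4πk) = 0.1014/(4π·19.8) = 4.077×10^-4 K/W
  R_cellular glass = (1/0.350 − 1/0.479)/(4πk) = 0.7695/(4π·0.0596) = 1.027 K/W
  R_expanded polystyrene = (1/0.479 − 1/0.708)/(4πk) = 0.6753/(4π·0.0334) = 1.609 K/W
  R_conv,out = 1/(4πr²h) = 1/(4π·0.708²·16.2) = 0.009800 K/W
ΣR = 0.002137 + 4.077×10^-4 + 1.027 + 1.609 + 0.009800 = 2.648 K/W
Q = ΔT/ΣR = (-196 °C − 26 °C)/2.648 = -83.84 W
From the inner boundary to the cellular glass/expanded polystyrene interface, ΣR_partial = 1.030 K/W.
T_interface = T_in − Q·ΣR_partial = -196 °C − (-83.84)(1.030) = -110 °C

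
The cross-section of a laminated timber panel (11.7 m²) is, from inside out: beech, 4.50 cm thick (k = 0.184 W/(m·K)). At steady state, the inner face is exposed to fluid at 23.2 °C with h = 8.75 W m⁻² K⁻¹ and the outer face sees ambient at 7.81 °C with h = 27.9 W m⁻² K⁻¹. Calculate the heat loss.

Series thermal resistances, inner to outer:
  R_conv,in = 1/(hA) = 1/(8.75·11.7) = 0.009768 K/W
  R_beech = L/(kA) = 0.0450/(0.184·11.7) = 0.02090 K/W
  R_conv,out = 1/(hA) = 1/(27.9·11.7) = 0.003063 K/W
ΣR = 0.009768 + 0.02090 + 0.003063 = 0.03373 K/W
Q = ΔT/ΣR = (23.2 °C − 7.81 °C)/0.03373 = 456 W

Q = 456 W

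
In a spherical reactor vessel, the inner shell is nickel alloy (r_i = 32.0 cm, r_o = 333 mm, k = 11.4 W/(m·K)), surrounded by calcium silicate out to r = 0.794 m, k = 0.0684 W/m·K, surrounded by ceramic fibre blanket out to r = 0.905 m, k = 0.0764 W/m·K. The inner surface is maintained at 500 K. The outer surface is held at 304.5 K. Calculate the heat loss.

Series thermal resistances, inner to outer:
  R_nickel alloy = (1/0.320 − 1/0.333)/(4πk) = 0.1220/(4π·11.4) = 8.516×10^-4 K/W
  R_calcium silicate = (1/0.333 − 1/0.794)/(4πk) = 1.744/(4π·0.0684) = 2.028 K/W
  R_ceramic fibre blanket = (1/0.794 − 1/0.905)/(4πk) = 0.1545/(4π·0.0764) = 0.1609 K/W
ΣR = 8.516×10^-4 + 2.028 + 0.1609 = 2.190 K/W
Q = ΔT/ΣR = (500 K − 304.5 K)/2.190 = 89.3 W

Q = 89.3 W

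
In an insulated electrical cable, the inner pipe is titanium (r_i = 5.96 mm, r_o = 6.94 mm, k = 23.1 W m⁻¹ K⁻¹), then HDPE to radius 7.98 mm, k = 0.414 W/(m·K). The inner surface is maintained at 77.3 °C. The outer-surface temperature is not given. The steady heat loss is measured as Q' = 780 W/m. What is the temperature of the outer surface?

T_out = 34.6 °C

Series resistances:
  R'_titanium = ln(0.00694/0.00596)/(2πk) = 0.1522/(2π·23.1) = 0.001049 m·K/W
  R'_HDPE = ln(0.00798/0.00694)/(2πk) = 0.1396/(2π·0.414) = 0.05368 m·K/W
ΣR = 0.05473 m·K/W
ΔT = Q'·ΣR = 780 × 0.05473 = 42.69 K
Heat flows outward, so T_out = T_in − ΔT = 77.3 − 42.69 = 34.6 °C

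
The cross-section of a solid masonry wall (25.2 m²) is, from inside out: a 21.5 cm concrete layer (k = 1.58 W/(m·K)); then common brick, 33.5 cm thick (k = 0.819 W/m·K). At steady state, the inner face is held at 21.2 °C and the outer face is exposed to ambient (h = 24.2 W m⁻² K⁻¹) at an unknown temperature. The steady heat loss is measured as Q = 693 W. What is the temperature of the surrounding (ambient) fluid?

T_out = 5.07 °C

Series resistances:
  R_concrete = L/(kA) = 0.215/(1.58·25.2) = 0.005400 K/W
  R_common brick = L/(kA) = 0.335/(0.819·25.2) = 0.01623 K/W
  R_conv,out = 1/(hA) = 1/(24.2·25.2) = 0.001640 K/W
ΣR = 0.02327 K/W
ΔT = Q·ΣR = 693 × 0.02327 = 16.13 K
Heat flows outward, so T_out = T_in − ΔT = 21.2 − 16.13 = 5.07 °C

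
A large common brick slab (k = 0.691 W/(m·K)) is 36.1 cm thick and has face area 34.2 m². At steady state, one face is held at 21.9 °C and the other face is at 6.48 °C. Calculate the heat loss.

Q = 1010 W

Q = kA·ΔT/L = 0.691 × 34.2 × |21.9 °C − 6.48 °C| / 0.361 = 1010 W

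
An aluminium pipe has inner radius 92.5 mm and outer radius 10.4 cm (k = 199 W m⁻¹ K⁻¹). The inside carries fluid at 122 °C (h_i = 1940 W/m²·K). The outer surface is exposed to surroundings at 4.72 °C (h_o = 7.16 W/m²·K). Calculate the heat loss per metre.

Treat each layer as a resistance in series:
  R'_conv,in = 1/(2πr h) = 1/(2π·0.0925·1940) = 8.869×10^-4 m·K/W
  R'_aluminium = ln(0.104/0.0925)/(2πk) = 0.1172/(2π·199) = 9.372×10^-5 m·K/W
  R'_conv,out = 1/(2πr h) = 1/(2π·0.104·7.16) = 0.2137 m·K/W
ΣR = 8.869×10^-4 + 9.372×10^-5 + 0.2137 = 0.2147 m·K/W
Q' = ΔT/ΣR = (122 °C − 4.72 °C)/0.2147 = 546 W/m

Q' = 546 W/m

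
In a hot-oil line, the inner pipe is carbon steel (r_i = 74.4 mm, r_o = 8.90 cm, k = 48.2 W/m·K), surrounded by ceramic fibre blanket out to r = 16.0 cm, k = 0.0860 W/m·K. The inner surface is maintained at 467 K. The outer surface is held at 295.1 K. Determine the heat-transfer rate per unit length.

Q' = 158 W/m

Resistance network (inner→outer):
  R'_carbon steel = ln(0.0890/0.0744)/(2πk) = 0.1792/(2π·48.2) = 5.916×10^-4 m·K/W
  R'_ceramic fibre blanket = ln(0.160/0.0890)/(2πk) = 0.5865/(2π·0.0860) = 1.085 m·K/W
ΣR = 5.916×10^-4 + 1.085 = 1.086 m·K/W
Q' = ΔT/ΣR = (467 K − 295.1 K)/1.086 = 158 W/m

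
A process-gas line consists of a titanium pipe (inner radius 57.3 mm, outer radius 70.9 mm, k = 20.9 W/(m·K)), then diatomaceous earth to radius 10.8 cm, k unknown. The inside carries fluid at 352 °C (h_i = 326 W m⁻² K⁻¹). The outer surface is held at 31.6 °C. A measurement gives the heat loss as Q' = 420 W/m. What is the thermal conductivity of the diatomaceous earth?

ΣR = ΔT/Q' = |352 − 31.6|/420 = 0.7629 m·K/W
Known resistances:
  R'_conv,in = 1/(2πr h) = 1/(2π·0.0573·326) = 0.008520 m·K/W
  R'_titanium = ln(0.0709/0.0573)/(2πk) = 0.2130/(2π·20.9) = 0.001622 m·K/W
R_diatomaceous earth = ΣR − ΣR_known = 0.7629 − 0.01014 = 0.7528 m·K/W
ln(r₂/r₁)/(2πk) = 0.7528 ⇒ k = 0.4209/(2π·0.7528) = 0.0890 W/m·K

k = 0.0890 W/m·K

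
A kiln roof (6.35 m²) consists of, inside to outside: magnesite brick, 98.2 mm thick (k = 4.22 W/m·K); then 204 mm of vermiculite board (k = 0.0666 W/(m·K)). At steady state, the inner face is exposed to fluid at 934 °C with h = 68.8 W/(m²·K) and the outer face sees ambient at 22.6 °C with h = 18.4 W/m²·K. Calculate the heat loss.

Treat each layer as a resistance in series:
  R_conv,in = 1/(hA) = 1/(68.8·6.35) = 0.002289 K/W
  R_magnesite brick = L/(kA) = 0.0982/(4.22·6.35) = 0.003665 K/W
  R_vermiculite board = L/(kA) = 0.204/(0.0666·6.35) = 0.4824 K/W
  R_conv,out = 1/(hA) = 1/(18.4·6.35) = 0.008559 K/W
ΣR = 0.002289 + 0.003665 + 0.4824 + 0.008559 = 0.4969 K/W
Q = ΔT/ΣR = (934 °C − 22.6 °C)/0.4969 = 1830 W

Q = 1830 W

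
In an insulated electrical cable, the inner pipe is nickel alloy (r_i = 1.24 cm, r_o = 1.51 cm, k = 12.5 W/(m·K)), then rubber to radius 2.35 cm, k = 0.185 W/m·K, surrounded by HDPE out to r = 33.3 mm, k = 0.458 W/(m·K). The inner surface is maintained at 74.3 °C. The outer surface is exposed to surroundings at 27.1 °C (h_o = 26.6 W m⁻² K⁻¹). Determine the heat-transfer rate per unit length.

Q' = 69.0 W/m

Treat each layer as a resistance in series:
  R'_nickel alloy = ln(0.0151/0.0124)/(2πk) = 0.1970/(2π·12.5) = 0.002508 m·K/W
  R'_rubber = ln(0.0235/0.0151)/(2πk) = 0.4423/(2π·0.185) = 0.3805 m·K/W
  R'_HDPE = ln(0.0333/0.0235)/(2πk) = 0.3486/(2π·0.458) = 0.1211 m·K/W
  R'_conv,out = 1/(2πr h) = 1/(2π·0.0333·26.6) = 0.1797 m·K/W
ΣR = 0.002508 + 0.3805 + 0.1211 + 0.1797 = 0.6838 m·K/W
Q' = ΔT/ΣR = (74.3 °C − 27.1 °C)/0.6838 = 69.0 W/m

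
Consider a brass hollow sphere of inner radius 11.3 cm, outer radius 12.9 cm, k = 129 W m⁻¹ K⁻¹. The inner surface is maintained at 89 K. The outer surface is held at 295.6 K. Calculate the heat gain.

Q = 305 kW

Q = 4πk·ΔT/(1/r₁ − 1/r₂) = 4π × 129 × 206.6 / (1/0.113 − 1/0.129) = 3.05×10^5 W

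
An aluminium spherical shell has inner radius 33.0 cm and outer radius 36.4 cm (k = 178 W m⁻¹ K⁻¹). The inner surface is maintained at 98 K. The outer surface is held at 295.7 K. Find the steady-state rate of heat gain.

Q = 1.56×10^6 W

Q = 4πk·ΔT/(1/r₁ − 1/r₂) = 4π × 178 × 197.7 / (1/0.330 − 1/0.364) = 1.56×10^6 W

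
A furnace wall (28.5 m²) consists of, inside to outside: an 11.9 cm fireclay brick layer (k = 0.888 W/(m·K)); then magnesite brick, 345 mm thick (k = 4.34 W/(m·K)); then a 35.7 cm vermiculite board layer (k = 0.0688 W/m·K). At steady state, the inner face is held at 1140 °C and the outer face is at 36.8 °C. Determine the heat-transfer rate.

Treat each layer as a resistance in series:
  R_fireclay brick = L/(kA) = 0.119/(0.888·28.5) = 0.004702 K/W
  R_magnesite brick = L/(kA) = 0.345/(4.34·28.5) = 0.002789 K/W
  R_vermiculite board = L/(kA) = 0.357/(0.0688·28.5) = 0.1821 K/W
ΣR = 0.004702 + 0.002789 + 0.1821 = 0.1896 K/W
Q = ΔT/ΣR = (1140 °C − 36.8 °C)/0.1896 = 5820 W

Q = 5.82 kW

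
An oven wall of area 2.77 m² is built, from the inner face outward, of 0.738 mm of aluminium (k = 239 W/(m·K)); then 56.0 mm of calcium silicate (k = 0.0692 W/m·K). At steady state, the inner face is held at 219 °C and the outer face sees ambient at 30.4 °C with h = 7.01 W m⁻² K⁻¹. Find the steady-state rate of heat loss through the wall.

Treat each layer as a resistance in series:
  R_aluminium = L/(kA) = 7.38×10^-4/(239·2.77) = 1.115×10^-6 K/W
  R_calcium silicate = L/(kA) = 0.0560/(0.0692·2.77) = 0.2921 K/W
  R_conv,out = 1/(hA) = 1/(7.01·2.77) = 0.05150 K/W
ΣR = 1.115×10^-6 + 0.2921 + 0.05150 = 0.3436 K/W
Q = ΔT/ΣR = (219 °C − 30.4 °C)/0.3436 = 549 W

Q = 549 W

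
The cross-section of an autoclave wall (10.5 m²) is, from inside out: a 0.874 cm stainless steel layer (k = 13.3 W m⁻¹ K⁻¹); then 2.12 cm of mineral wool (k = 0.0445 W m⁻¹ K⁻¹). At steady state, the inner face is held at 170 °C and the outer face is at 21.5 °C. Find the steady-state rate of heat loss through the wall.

Resistance network (inner→outer):
  R_stainless steel = L/(kA) = 0.00874/(13.3·10.5) = 6.259×10^-5 K/W
  R_mineral wool = L/(kA) = 0.0212/(0.0445·10.5) = 0.04537 K/W
ΣR = 6.259×10^-5 + 0.04537 = 0.04543 K/W
Q = ΔT/ΣR = (170 °C − 21.5 °C)/0.04543 = 3270 W

Q = 3270 W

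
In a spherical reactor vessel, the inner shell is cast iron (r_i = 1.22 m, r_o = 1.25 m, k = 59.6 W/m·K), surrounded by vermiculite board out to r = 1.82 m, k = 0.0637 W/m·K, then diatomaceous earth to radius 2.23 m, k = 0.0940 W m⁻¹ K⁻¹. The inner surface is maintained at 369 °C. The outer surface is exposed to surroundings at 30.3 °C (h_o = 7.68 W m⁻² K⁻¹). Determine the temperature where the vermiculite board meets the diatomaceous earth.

T = 104 °C

Series thermal resistances, inner to outer:
  R_cast iron = (1/1.22 − 1/1.25)/(4πk) = 0.01967/(4π·59.6) = 2.627×10^-5 K/W
  R_vermiculite board = (1/1.25 − 1/1.82)/(4πk) = 0.2505/(4π·0.0637) = 0.3130 K/W
  R_diatomaceous earth = (1/1.82 − 1/2.23)/(4πk) = 0.1010/(4π·0.0940) = 0.08552 K/W
  R_conv,out = 1/(4πr²h) = 1/(4π·2.23²·7.68) = 0.002084 K/W
ΣR = 2.627×10^-5 + 0.3130 + 0.08552 + 0.002084 = 0.4006 K/W
Q = ΔT/ΣR = (369 °C − 30.3 °C)/0.4006 = 845.5 W
From the inner boundary to the vermiculite board/diatomaceous earth interface, ΣR_partial = 0.3130 K/W.
T_interface = T_in − Q·ΣR_partial = 369 °C − (845.5)(0.3130) = 104 °C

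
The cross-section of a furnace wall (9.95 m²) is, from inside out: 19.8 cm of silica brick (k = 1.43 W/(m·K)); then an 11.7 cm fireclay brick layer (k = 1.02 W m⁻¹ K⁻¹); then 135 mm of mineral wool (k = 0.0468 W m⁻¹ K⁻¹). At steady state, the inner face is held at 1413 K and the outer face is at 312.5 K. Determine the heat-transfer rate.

Resistance network (inner→outer):
  R_silica brick = L/(kA) = 0.198/(1.43·9.95) = 0.01392 K/W
  R_fireclay brick = L/(kA) = 0.117/(1.02·9.95) = 0.01153 K/W
  R_mineral wool = L/(kA) = 0.135/(0.0468·9.95) = 0.2899 K/W
ΣR = 0.01392 + 0.01153 + 0.2899 = 0.3154 K/W
Q = ΔT/ΣR = (1413 K − 312.5 K)/0.3154 = 3490 W

Q = 3490 W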